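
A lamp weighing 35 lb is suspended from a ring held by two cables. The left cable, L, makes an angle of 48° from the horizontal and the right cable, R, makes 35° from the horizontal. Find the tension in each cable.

T_L = 28.89 lb, T_R = 23.60 lb

ΣF_x = 0: −T_L·cos48° + T_R·cos35° = 0 → T_R = 0.816858·T_L.
ΣF_y = 0: T_L·sin48° + T_R·sin35° = 35.
Substitute: T_L·(0.743145 + 0.816858·0.573576) = 35 → T_L = 28.8856 ≈ 28.89 lb.
Then T_R = 0.816858 × 28.8856 = 23.60 lb.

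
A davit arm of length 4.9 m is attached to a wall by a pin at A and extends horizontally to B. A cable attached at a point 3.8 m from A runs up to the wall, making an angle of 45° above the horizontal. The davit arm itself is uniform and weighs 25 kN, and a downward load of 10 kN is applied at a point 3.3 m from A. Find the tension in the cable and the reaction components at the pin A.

ΣM about A: T·sin45°·3.8 − 25·2.45 − 10·3.3 = 0 → T = 94.25/(3.8·0.707107) = 35.0762 ≈ 35.08 kN.
ΣF_x = 0: A_x − T·cos45° = 0 → A_x = 35.0762 × 0.707107 = 24.80 kN.
ΣF_y = 0: A_y + T·sin45° − 25 − 10 = 0 → A_y = 35 − 35.0762 × 0.707107 = 10.20 kN.

T = 35.08 kN, A_x = 24.80 kN, A_y = 10.20 kN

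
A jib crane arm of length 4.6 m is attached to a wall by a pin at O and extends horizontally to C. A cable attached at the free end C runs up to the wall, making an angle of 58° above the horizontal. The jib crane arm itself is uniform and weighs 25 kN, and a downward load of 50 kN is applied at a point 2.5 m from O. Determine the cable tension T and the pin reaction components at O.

ΣM about O: T·sin58°·4.6 − 25·2.3 − 50·2.5 = 0 → T = 182.5/(4.6·0.848048) = 46.7826 ≈ 46.78 kN.
ΣF_x = 0: O_x − T·cos58° = 0 → O_x = 46.7826 × 0.529919 = 24.79 kN.
ΣF_y = 0: O_y + T·sin58° − 25 − 50 = 0 → O_y = 75 − 46.7826 × 0.848048 = 35.33 kN.

T = 46.78 kN, O_x = 24.79 kN, O_y = 35.33 kN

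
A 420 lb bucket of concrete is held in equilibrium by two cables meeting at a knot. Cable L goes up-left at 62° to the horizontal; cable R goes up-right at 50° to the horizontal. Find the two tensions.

T_L = 291.2 lb, T_R = 212.7 lb

ΣF_x = 0: −T_L·cos62° + T_R·cos50° = 0 → T_R = 0.730368·T_L.
ΣF_y = 0: T_L·sin62° + T_R·sin50° = 420.
Substitute: T_L·(0.882948 + 0.730368·0.766044) = 420 → T_L = 291.173 ≈ 291.2 lb.
Then T_R = 0.730368 × 291.173 = 212.7 lb.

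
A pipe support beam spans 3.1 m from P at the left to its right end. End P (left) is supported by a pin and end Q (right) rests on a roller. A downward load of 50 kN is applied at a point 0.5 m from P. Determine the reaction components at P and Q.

Moments about P: Q_y·3.1 − 50·0.5 = 0 → Q_y = 25/3.1 = 8.06452 ≈ 8.065 kN.
ΣF_y = 0: P_y + 8.06452 − 50 = 0 → P_y = 41.94 kN.
ΣF_x = 0: no horizontal applied forces, so P_x = 0.

P_x = 0, P_y = 41.94 kN, Q_y = 8.065 kN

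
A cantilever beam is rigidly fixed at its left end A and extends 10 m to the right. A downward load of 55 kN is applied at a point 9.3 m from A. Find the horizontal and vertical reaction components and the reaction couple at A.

A_x = 0, A_y = 55.00 kN, M_A = 511.5 kN·m

ΣF_x = 0: A_x = 0.
ΣF_y = 0: A_y − 55 = 0 → A_y = 55.00 kN.
ΣM about A: M_A − 55·9.3 = 0 → M_A = 511.5 kN·m.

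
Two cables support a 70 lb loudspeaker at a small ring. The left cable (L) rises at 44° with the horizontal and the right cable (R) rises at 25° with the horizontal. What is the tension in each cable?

T_L = 67.96 lb, T_R = 53.94 lb

ΣF_x = 0: −T_L·cos44° + T_R·cos25° = 0 → T_R = 0.793704·T_L.
ΣF_y = 0: T_L·sin44° + T_R·sin25° = 70.
Substitute: T_L·(0.694658 + 0.793704·0.422618) = 70 → T_L = 67.9551 ≈ 67.96 lb.
Then T_R = 0.793704 × 67.9551 = 53.94 lb.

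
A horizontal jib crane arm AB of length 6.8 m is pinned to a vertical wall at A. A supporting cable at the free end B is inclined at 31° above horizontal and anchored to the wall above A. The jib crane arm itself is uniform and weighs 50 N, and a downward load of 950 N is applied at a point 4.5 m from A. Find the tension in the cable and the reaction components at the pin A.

T = 1269 N, A_x = 1088 N, A_y = 346.3 N

ΣM about A: T·sin31°·6.8 − 50·3.4 − 950·4.5 = 0 → T = 4445/(6.8·0.515038) = 1269.18 ≈ 1269 N.
ΣF_x = 0: A_x − T·cos31° = 0 → A_x = 1269.18 × 0.857167 = 1088 N.
ΣF_y = 0: A_y + T·sin31° − 50 − 950 = 0 → A_y = 1000 − 1269.18 × 0.515038 = 346.3 N.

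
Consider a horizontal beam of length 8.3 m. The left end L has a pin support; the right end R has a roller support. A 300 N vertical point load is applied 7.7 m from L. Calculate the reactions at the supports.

Moments about L: R_y·8.3 − 300·7.7 = 0 → R_y = 2310/8.3 = 278.313 ≈ 278.3 N.
ΣF_y = 0: L_y + 278.313 − 300 = 0 → L_y = 21.69 N.
ΣF_x = 0: no horizontal applied forces, so L_x = 0.

L_x = 0, L_y = 21.69 N, R_y = 278.3 N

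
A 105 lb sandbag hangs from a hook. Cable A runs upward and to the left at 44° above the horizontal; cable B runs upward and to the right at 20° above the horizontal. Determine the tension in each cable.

ΣF_x = 0: −T_A·cos44° + T_B·cos20° = 0 → T_B = 0.765505·T_A.
ΣF_y = 0: T_A·sin44° + T_B·sin20° = 105.
Substitute: T_A·(0.694658 + 0.765505·0.34202) = 105 → T_A = 109.778 ≈ 109.8 lb.
Then T_B = 0.765505 × 109.778 = 84.04 lb.

T_A = 109.8 lb, T_B = 84.04 lb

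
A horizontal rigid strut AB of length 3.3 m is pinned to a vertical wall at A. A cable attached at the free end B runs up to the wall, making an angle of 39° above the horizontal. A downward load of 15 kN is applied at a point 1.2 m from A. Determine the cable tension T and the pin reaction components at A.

T = 8.667 kN, A_x = 6.736 kN, A_y = 9.545 kN

ΣM about A: T·sin39°·3.3 − 15·1.2 = 0 → T = 18/(3.3·0.62932) = 8.66736 ≈ 8.667 kN.
ΣF_x = 0: A_x − T·cos39° = 0 → A_x = 8.66736 × 0.777146 = 6.736 kN.
ΣF_y = 0: A_y + T·sin39° − 15 = 0 → A_y = 15 − 8.66736 × 0.62932 = 9.545 kN.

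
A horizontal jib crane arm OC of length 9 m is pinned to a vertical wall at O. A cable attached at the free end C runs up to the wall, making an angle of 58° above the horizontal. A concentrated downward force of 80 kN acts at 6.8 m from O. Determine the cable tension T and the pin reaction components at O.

T = 71.27 kN, O_x = 37.77 kN, O_y = 19.56 kN

ΣM about O: T·sin58°·9 − 80·6.8 = 0 → T = 544/(9·0.848048) = 71.2748 ≈ 71.27 kN.
ΣF_x = 0: O_x − T·cos58° = 0 → O_x = 71.2748 × 0.529919 = 37.77 kN.
ΣF_y = 0: O_y + T·sin58° − 80 = 0 → O_y = 80 − 71.2748 × 0.848048 = 19.56 kN.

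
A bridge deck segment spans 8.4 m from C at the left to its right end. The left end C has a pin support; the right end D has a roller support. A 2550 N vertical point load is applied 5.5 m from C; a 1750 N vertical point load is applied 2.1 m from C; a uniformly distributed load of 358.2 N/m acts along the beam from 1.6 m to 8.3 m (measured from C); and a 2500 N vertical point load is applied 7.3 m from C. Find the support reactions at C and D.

C_x = 0, C_y = 3506 N, D_y = 5694 N

Resultant of the distributed load: 358.2 × 6.7 = 2399.94 N at 4.95 m from C.
ΣM about C: D_y·8.4 − 2550·5.5 − 1750·2.1 − (358.2·6.7)·4.95 − 2500·7.3 = 0 → D_y = 47829.703/8.4 = 5694.01 ≈ 5694 N.
ΣF_y = 0: C_y + 5694.01 − 2550 − 1750 − 358.2·6.7 − 2500 = 0 → C_y = 3506 N.
ΣF_x = 0: no horizontal applied forces, so C_x = 0.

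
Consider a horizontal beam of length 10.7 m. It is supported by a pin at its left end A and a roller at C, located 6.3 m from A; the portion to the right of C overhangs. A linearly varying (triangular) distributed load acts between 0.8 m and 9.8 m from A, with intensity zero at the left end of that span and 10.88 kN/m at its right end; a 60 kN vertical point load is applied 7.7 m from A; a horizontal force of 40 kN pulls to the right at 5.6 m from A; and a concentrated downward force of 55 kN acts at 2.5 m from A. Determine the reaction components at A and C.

A_x = -40.00 kN, A_y = 15.96 kN, C_y = 148.0 kN

Resultant of the triangular load: ½ × 10.88 × 9 = 48.96 kN, acting at 6.8 m from A (one-third of the span from the peak).
Taking moments about A: C_y·6.3 − (½·10.88·9)·6.8 − 60·7.7 − 55·2.5 = 0 → C_y = 932.428/6.3 = 148.004 ≈ 148.0 kN.
ΣF_y = 0: A_y + 148.004 − ½·10.88·9 − 60 − 55 = 0 → A_y = 15.96 kN.
ΣF_x = 0: A_x + 40 = 0 → A_x = -40.00 kN.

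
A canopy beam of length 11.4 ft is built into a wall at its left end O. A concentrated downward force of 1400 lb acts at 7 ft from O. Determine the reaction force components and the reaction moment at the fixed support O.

O_x = 0, O_y = 1400 lb, M_O = 9800 lb·ft

ΣF_x = 0: O_x = 0.
ΣF_y = 0: O_y − 1400 = 0 → O_y = 1400 lb.
ΣM about O: M_O − 1400·7 = 0 → M_O = 9800 lb·ft.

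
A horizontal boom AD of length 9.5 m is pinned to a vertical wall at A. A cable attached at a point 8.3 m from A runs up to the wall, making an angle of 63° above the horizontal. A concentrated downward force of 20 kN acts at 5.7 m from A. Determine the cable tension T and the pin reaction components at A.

T = 15.42 kN, A_x = 6.998 kN, A_y = 6.265 kN

ΣM about A: T·sin63°·8.3 − 20·5.7 = 0 → T = 114/(8.3·0.891007) = 15.4151 ≈ 15.42 kN.
ΣF_x = 0: A_x − T·cos63° = 0 → A_x = 15.4151 × 0.45399 = 6.998 kN.
ΣF_y = 0: A_y + T·sin63° − 20 = 0 → A_y = 20 − 15.4151 × 0.891007 = 6.265 kN.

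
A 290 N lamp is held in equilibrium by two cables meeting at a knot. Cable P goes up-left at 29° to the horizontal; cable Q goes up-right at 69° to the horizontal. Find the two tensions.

T_P = 104.9 N, T_Q = 256.1 N

ΣF_x = 0: −T_P·cos29° + T_Q·cos69° = 0 → T_Q = 2.44056·T_P.
ΣF_y = 0: T_P·sin29° + T_Q·sin69° = 290.
Substitute: T_P·(0.48481 + 2.44056·0.93358) = 290 → T_P = 104.948 ≈ 104.9 N.
Then T_Q = 2.44056 × 104.948 = 256.1 N.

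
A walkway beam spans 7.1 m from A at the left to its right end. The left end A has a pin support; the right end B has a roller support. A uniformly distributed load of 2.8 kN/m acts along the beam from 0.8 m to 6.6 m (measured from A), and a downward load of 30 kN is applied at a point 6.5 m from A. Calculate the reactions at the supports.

Resultant of the distributed load: 2.8 × 5.8 = 16.24 kN at 3.7 m from A.
ΣM about A: B_y·7.1 − (2.8·5.8)·3.7 − 30·6.5 = 0 → B_y = 255.088/7.1 = 35.9279 ≈ 35.93 kN.
ΣF_y = 0: A_y + 35.9279 − 2.8·5.8 − 30 = 0 → A_y = 10.31 kN.
ΣF_x = 0: no horizontal applied forces, so A_x = 0.

A_x = 0, A_y = 10.31 kN, B_y = 35.93 kN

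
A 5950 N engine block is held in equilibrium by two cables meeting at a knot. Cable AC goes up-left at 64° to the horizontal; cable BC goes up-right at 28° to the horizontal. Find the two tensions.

ΣF_x = 0: −T_AC·cos64° + T_BC·cos28° = 0 → T_BC = 0.496486·T_AC.
ΣF_y = 0: T_AC·sin64° + T_BC·sin28° = 5950.
Substitute: T_AC·(0.898794 + 0.496486·0.469472) = 5950 → T_AC = 5256.74 ≈ 5257 N.
Then T_BC = 0.496486 × 5256.74 = 2610 N.

T_AC = 5257 N, T_BC = 2610 N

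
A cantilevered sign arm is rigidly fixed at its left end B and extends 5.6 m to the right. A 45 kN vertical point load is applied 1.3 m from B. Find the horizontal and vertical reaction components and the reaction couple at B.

ΣF_x = 0: B_x = 0.
ΣF_y = 0: B_y − 45 = 0 → B_y = 45.00 kN.
ΣM about B: M_B − 45·1.3 = 0 → M_B = 58.50 kN·m.

B_x = 0, B_y = 45.00 kN, M_B = 58.50 kN·m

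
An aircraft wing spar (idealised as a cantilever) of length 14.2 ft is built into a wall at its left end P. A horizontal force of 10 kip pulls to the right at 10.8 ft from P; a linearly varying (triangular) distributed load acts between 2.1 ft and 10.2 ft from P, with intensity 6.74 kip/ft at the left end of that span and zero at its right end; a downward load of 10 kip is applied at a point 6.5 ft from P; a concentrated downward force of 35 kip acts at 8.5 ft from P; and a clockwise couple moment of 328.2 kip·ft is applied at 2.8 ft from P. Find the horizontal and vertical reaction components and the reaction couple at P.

Resultant of the triangular load: ½ × 6.74 × 8.1 = 27.297 kip, acting at 4.8 ft from P (one-third of the span from the peak).
ΣF_x = 0: P_x + 10 = 0 → P_x = -10.00 kip.
ΣF_y = 0: P_y − ½·6.74·8.1 − 10 − 35 = 0 → P_y = 72.30 kip.
ΣM about P: M_P − (½·6.74·8.1)·4.8 − 10·6.5 − 35·8.5 − 328.2 = 0 → M_P = 821.7 kip·ft.

P_x = -10.00 kip, P_y = 72.30 kip, M_P = 821.7 kip·ft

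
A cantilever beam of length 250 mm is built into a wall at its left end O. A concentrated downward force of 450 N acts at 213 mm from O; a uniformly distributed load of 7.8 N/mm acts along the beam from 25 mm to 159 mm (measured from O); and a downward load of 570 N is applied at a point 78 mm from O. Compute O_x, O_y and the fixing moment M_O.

Resultant of the distributed load: 7.8 × 134 = 1045.2 N at 92 mm from O.
ΣF_x = 0: O_x = 0.
ΣF_y = 0: O_y − 450 − 7.8·134 − 570 = 0 → O_y = 2065 N.
ΣM about O: M_O − 450·213 − (7.8·134)·92 − 570·78 = 0 → M_O = 236500 N·mm.

O_x = 0, O_y = 2065 N, M_O = 236500 N·mm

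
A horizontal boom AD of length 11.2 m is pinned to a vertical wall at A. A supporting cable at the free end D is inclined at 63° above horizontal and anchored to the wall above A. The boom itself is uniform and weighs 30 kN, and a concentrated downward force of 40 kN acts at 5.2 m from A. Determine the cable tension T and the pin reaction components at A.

T = 37.68 kN, A_x = 17.11 kN, A_y = 36.43 kN

ΣM about A: T·sin63°·11.2 − 30·5.6 − 40·5.2 = 0 → T = 376/(11.2·0.891007) = 37.6781 ≈ 37.68 kN.
ΣF_x = 0: A_x − T·cos63° = 0 → A_x = 37.6781 × 0.45399 = 17.11 kN.
ΣF_y = 0: A_y + T·sin63° − 30 − 40 = 0 → A_y = 70 − 37.6781 × 0.891007 = 36.43 kN.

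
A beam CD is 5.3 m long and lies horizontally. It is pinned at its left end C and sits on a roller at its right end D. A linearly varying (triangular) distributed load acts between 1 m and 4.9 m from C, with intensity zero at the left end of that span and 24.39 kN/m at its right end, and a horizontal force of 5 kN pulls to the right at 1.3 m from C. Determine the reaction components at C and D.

Resultant of the triangular load: ½ × 24.39 × 3.9 = 47.5605 kN, acting at 3.6 m from C (one-third of the span from the peak).
Moments about C: D_y·5.3 − (½·24.39·3.9)·3.6 = 0 → D_y = 171.2178/5.3 = 32.3052 ≈ 32.31 kN.
ΣF_y = 0: C_y + 32.3052 − ½·24.39·3.9 = 0 → C_y = 15.26 kN.
ΣF_x = 0: C_x + 5 = 0 → C_x = -5.000 kN.

C_x = -5.000 kN, C_y = 15.26 kN, D_y = 32.31 kN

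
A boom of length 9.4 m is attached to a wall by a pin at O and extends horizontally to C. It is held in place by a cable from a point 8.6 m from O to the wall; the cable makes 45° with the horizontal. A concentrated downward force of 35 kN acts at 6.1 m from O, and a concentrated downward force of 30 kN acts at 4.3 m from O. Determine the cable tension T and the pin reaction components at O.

T = 56.32 kN, O_x = 39.83 kN, O_y = 25.17 kN

ΣM about O: T·sin45°·8.6 − 35·6.1 − 30·4.3 = 0 → T = 342.5/(8.6·0.707107) = 56.3219 ≈ 56.32 kN.
ΣF_x = 0: O_x − T·cos45° = 0 → O_x = 56.3219 × 0.707107 = 39.83 kN.
ΣF_y = 0: O_y + T·sin45° − 35 − 30 = 0 → O_y = 65 − 56.3219 × 0.707107 = 25.17 kN.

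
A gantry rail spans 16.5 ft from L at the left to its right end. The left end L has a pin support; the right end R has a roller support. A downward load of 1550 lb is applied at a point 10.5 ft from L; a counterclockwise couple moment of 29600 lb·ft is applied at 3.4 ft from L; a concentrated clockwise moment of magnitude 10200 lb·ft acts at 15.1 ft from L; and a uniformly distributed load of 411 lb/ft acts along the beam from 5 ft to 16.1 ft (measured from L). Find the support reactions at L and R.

Resultant of the distributed load: 411 × 11.1 = 4562.1 lb at 10.55 ft from L.
Taking moments about L: R_y·16.5 − 1550·10.5 + 29600 − 10200 − (411·11.1)·10.55 = 0 → R_y = 45005.155/16.5 = 2727.59 ≈ 2728 lb.
ΣF_y = 0: L_y + 2727.59 − 1550 − 411·11.1 = 0 → L_y = 3385 lb.
ΣF_x = 0: no horizontal applied forces, so L_x = 0.

L_x = 0, L_y = 3385 lb, R_y = 2728 lb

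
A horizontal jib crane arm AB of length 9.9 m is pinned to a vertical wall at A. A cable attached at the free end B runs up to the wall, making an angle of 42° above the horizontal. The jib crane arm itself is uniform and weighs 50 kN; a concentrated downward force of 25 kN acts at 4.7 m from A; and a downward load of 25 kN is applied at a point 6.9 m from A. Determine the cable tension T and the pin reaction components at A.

ΣM about A: T·sin42°·9.9 − 50·4.95 − 25·4.7 − 25·6.9 = 0 → T = 537.5/(9.9·0.669131) = 81.1395 ≈ 81.14 kN.
ΣF_x = 0: A_x − T·cos42° = 0 → A_x = 81.1395 × 0.743145 = 60.30 kN.
ΣF_y = 0: A_y + T·sin42° − 50 − 25 − 25 = 0 → A_y = 100 − 81.1395 × 0.669131 = 45.71 kN.

T = 81.14 kN, A_x = 60.30 kN, A_y = 45.71 kN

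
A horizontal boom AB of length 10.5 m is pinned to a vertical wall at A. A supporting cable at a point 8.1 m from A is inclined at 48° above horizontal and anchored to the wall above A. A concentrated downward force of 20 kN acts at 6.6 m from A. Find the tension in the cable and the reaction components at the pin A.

ΣM about A: T·sin48°·8.1 − 20·6.6 = 0 → T = 132/(8.1·0.743145) = 21.9288 ≈ 21.93 kN.
ΣF_x = 0: A_x − T·cos48° = 0 → A_x = 21.9288 × 0.669131 = 14.67 kN.
ΣF_y = 0: A_y + T·sin48° − 20 = 0 → A_y = 20 − 21.9288 × 0.743145 = 3.704 kN.

T = 21.93 kN, A_x = 14.67 kN, A_y = 3.704 kN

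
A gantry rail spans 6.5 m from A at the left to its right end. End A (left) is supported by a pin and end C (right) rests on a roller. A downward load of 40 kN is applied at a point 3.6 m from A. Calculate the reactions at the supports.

Moments about A: C_y·6.5 − 40·3.6 = 0 → C_y = 144/6.5 = 22.1538 ≈ 22.15 kN.
ΣF_y = 0: A_y + 22.1538 − 40 = 0 → A_y = 17.85 kN.
ΣF_x = 0: no horizontal applied forces, so A_x = 0.

A_x = 0, A_y = 17.85 kN, C_y = 22.15 kN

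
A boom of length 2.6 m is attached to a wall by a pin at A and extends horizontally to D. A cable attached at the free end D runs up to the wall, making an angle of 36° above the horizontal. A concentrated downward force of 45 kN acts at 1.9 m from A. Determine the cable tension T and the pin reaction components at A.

ΣM about A: T·sin36°·2.6 − 45·1.9 = 0 → T = 85.5/(2.6·0.587785) = 55.9467 ≈ 55.95 kN.
ΣF_x = 0: A_x − T·cos36° = 0 → A_x = 55.9467 × 0.809017 = 45.26 kN.
ΣF_y = 0: A_y + T·sin36° − 45 = 0 → A_y = 45 − 55.9467 × 0.587785 = 12.12 kN.

T = 55.95 kN, A_x = 45.26 kN, A_y = 12.12 kN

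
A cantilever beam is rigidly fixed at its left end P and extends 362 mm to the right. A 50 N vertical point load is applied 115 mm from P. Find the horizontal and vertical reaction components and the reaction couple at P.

P_x = 0, P_y = 50.00 N, M_P = 5750 N·mm

ΣF_x = 0: P_x = 0.
ΣF_y = 0: P_y − 50 = 0 → P_y = 50.00 N.
ΣM about P: M_P − 50·115 = 0 → M_P = 5750 N·mm.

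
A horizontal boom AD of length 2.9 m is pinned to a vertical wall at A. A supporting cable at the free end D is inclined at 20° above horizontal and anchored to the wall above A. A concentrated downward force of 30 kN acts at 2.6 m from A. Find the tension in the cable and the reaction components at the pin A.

T = 78.64 kN, A_x = 73.90 kN, A_y = 3.103 kN

ΣM about A: T·sin20°·2.9 − 30·2.6 = 0 → T = 78/(2.9·0.34202) = 78.6403 ≈ 78.64 kN.
ΣF_x = 0: A_x − T·cos20° = 0 → A_x = 78.6403 × 0.939693 = 73.90 kN.
ΣF_y = 0: A_y + T·sin20° − 30 = 0 → A_y = 30 − 78.6403 × 0.34202 = 3.103 kN.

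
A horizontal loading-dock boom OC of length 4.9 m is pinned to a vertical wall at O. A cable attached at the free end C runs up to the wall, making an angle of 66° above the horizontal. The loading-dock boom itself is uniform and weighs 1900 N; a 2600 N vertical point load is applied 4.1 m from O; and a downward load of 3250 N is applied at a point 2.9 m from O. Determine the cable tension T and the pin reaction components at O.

ΣM about O: T·sin66°·4.9 − 1900·2.45 − 2600·4.1 − 3250·2.9 = 0 → T = 24740/(4.9·0.913545) = 5526.8 ≈ 5527 N.
ΣF_x = 0: O_x − T·cos66° = 0 → O_x = 5526.8 × 0.406737 = 2248 N.
ΣF_y = 0: O_y + T·sin66° − 1900 − 2600 − 3250 = 0 → O_y = 7750 − 5526.8 × 0.913545 = 2701 N.

T = 5527 N, O_x = 2248 N, O_y = 2701 N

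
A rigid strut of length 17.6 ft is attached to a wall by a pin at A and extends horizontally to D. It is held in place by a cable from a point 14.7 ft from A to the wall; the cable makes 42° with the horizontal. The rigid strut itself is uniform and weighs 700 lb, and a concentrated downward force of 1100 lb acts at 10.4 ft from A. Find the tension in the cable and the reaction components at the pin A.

ΣM about A: T·sin42°·14.7 − 700·8.8 − 1100·10.4 = 0 → T = 17600/(14.7·0.669131) = 1789.3 ≈ 1789 lb.
ΣF_x = 0: A_x − T·cos42° = 0 → A_x = 1789.3 × 0.743145 = 1330 lb.
ΣF_y = 0: A_y + T·sin42° − 700 − 1100 = 0 → A_y = 1800 − 1789.3 × 0.669131 = 602.7 lb.

T = 1789 lb, A_x = 1330 lb, A_y = 602.7 lb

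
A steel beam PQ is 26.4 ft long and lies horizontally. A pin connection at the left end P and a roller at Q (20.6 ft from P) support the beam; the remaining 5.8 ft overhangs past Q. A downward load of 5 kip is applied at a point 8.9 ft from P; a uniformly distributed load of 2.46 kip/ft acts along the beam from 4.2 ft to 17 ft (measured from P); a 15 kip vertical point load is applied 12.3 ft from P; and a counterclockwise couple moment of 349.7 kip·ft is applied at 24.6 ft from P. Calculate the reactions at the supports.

P_x = 0, P_y = 41.14 kip, Q_y = 10.34 kip

Resultant of the distributed load: 2.46 × 12.8 = 31.488 kip at 10.6 ft from P.
Moments about P: Q_y·20.6 − 5·8.9 − (2.46·12.8)·10.6 − 15·12.3 + 349.7 = 0 → Q_y = 213.0728/20.6 = 10.3433 ≈ 10.34 kip.
ΣF_y = 0: P_y + 10.3433 − 5 − 2.46·12.8 − 15 = 0 → P_y = 41.14 kip.
ΣF_x = 0: no horizontal applied forces, so P_x = 0.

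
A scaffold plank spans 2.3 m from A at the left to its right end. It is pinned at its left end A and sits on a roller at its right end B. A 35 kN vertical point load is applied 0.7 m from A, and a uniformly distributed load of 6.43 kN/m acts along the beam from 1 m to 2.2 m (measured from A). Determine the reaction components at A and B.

A_x = 0, A_y = 26.70 kN, B_y = 16.02 kN

Resultant of the distributed load: 6.43 × 1.2 = 7.716 kN at 1.6 m from A.
ΣM about A: B_y·2.3 − 35·0.7 − (6.43·1.2)·1.6 = 0 → B_y = 36.8456/2.3 = 16.0198 ≈ 16.02 kN.
ΣF_y = 0: A_y + 16.0198 − 35 − 6.43·1.2 = 0 → A_y = 26.70 kN.
ΣF_x = 0: no horizontal applied forces, so A_x = 0.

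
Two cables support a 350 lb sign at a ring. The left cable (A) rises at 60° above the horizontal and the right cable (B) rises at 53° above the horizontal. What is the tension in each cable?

ΣF_x = 0: −T_A·cos60° + T_B·cos53° = 0 → T_B = 0.83082·T_A.
ΣF_y = 0: T_A·sin60° + T_B·sin53° = 350.
Substitute: T_A·(0.866025 + 0.83082·0.798636) = 350 → T_A = 228.826 ≈ 228.8 lb.
Then T_B = 0.83082 × 228.826 = 190.1 lb.

T_A = 228.8 lb, T_B = 190.1 lb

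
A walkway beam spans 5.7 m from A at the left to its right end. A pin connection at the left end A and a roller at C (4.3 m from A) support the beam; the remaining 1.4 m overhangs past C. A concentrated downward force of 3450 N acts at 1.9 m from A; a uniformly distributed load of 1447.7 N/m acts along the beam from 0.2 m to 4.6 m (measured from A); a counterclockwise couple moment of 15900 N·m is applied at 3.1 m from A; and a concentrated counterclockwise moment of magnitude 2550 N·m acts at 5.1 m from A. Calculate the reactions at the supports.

Resultant of the distributed load: 1447.7 × 4.4 = 6369.88 N at 2.4 m from A.
Taking moments about A: C_y·4.3 − 3450·1.9 − (1447.7·4.4)·2.4 + 15900 + 2550 = 0 → C_y = 3392.712/4.3 = 789.003 ≈ 789.0 N.
ΣF_y = 0: A_y + 789.003 − 3450 − 1447.7·4.4 = 0 → A_y = 9031 N.
ΣF_x = 0: no horizontal applied forces, so A_x = 0.

A_x = 0, A_y = 9031 N, C_y = 789.0 N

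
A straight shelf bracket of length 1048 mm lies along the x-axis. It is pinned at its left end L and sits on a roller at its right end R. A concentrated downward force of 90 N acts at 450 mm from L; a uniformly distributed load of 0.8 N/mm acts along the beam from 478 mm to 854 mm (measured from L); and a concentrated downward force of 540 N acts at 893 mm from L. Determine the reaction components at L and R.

Resultant of the distributed load: 0.8 × 376 = 300.8 N at 666 mm from L.
Taking moments about L: R_y·1048 − 90·450 − (0.8·376)·666 − 540·893 = 0 → R_y = 723052.8/1048 = 689.936 ≈ 689.9 N.
ΣF_y = 0: L_y + 689.936 − 90 − 0.8·376 − 540 = 0 → L_y = 240.9 N.
ΣF_x = 0: no horizontal applied forces, so L_x = 0.

L_x = 0, L_y = 240.9 N, R_y = 689.9 N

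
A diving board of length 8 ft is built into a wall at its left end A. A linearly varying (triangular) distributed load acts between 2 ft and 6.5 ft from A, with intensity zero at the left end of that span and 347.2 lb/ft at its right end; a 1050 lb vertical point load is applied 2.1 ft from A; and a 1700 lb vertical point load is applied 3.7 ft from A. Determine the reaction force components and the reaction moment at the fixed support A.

Resultant of the triangular load: ½ × 347.2 × 4.5 = 781.2 lb, acting at 5 ft from A (one-third of the span from the peak).
ΣF_x = 0: A_x = 0.
ΣF_y = 0: A_y − ½·347.2·4.5 − 1050 − 1700 = 0 → A_y = 3531 lb.
ΣM about A: M_A − (½·347.2·4.5)·5 − 1050·2.1 − 1700·3.7 = 0 → M_A = 12400 lb·ft.

A_x = 0, A_y = 3531 lb, M_A = 12400 lb·ft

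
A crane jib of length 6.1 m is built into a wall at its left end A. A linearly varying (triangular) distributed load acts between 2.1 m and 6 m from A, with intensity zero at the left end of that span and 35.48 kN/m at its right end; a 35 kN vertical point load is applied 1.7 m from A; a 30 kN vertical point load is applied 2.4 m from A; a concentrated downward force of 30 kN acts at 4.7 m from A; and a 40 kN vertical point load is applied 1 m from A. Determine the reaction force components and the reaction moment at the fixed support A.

Resultant of the triangular load: ½ × 35.48 × 3.9 = 69.186 kN, acting at 4.7 m from A (one-third of the span from the peak).
ΣF_x = 0: A_x = 0.
ΣF_y = 0: A_y − ½·35.48·3.9 − 35 − 30 − 30 − 40 = 0 → A_y = 204.2 kN.
ΣM about A: M_A − (½·35.48·3.9)·4.7 − 35·1.7 − 30·2.4 − 30·4.7 − 40·1 = 0 → M_A = 637.7 kN·m.

A_x = 0, A_y = 204.2 kN, M_A = 637.7 kN·m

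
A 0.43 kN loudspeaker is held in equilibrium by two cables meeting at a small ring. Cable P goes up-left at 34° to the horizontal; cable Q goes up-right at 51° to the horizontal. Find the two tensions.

T_P = 0.2716 kN, T_Q = 0.3578 kN

ΣF_x = 0: −T_P·cos34° + T_Q·cos51° = 0 → T_Q = 1.31735·T_P.
ΣF_y = 0: T_P·sin34° + T_Q·sin51° = 0.43.
Substitute: T_P·(0.559193 + 1.31735·0.777146) = 0.43 → T_P = 0.271642 ≈ 0.2716 kN.
Then T_Q = 1.31735 × 0.271642 = 0.3578 kN.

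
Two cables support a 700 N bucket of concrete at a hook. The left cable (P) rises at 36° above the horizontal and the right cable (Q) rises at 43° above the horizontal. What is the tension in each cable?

T_P = 521.5 N, T_Q = 576.9 N

ΣF_x = 0: −T_P·cos36° + T_Q·cos43° = 0 → T_Q = 1.10619·T_P.
ΣF_y = 0: T_P·sin36° + T_Q·sin43° = 700.
Substitute: T_P·(0.587785 + 1.10619·0.681998) = 700 → T_P = 521.53 ≈ 521.5 N.
Then T_Q = 1.10619 × 521.53 = 576.9 N.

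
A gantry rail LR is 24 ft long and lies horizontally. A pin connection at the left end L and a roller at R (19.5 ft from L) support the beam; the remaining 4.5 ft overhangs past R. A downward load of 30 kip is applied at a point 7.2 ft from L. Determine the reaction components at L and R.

L_x = 0, L_y = 18.92 kip, R_y = 11.08 kip

Taking moments about L: R_y·19.5 − 30·7.2 = 0 → R_y = 216/19.5 = 11.0769 ≈ 11.08 kip.
ΣF_y = 0: L_y + 11.0769 − 30 = 0 → L_y = 18.92 kip.
ΣF_x = 0: no horizontal applied forces, so L_x = 0.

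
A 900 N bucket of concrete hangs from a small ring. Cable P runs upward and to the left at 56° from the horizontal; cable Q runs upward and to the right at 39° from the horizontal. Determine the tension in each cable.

T_P = 702.1 N, T_Q = 505.2 N

ΣF_x = 0: −T_P·cos56° + T_Q·cos39° = 0 → T_Q = 0.719547·T_P.
ΣF_y = 0: T_P·sin56° + T_Q·sin39° = 900.
Substitute: T_P·(0.829038 + 0.719547·0.62932) = 900 → T_P = 702.103 ≈ 702.1 N.
Then T_Q = 0.719547 × 702.103 = 505.2 N.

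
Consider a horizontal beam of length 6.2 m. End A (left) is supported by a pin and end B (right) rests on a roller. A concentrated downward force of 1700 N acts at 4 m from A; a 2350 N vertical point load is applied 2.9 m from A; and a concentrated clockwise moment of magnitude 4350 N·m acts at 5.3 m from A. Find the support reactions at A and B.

A_x = 0, A_y = 1152 N, B_y = 2898 N

ΣM about A: B_y·6.2 − 1700·4 − 2350·2.9 − 4350 = 0 → B_y = 17965/6.2 = 2897.58 ≈ 2898 N.
ΣF_y = 0: A_y + 2897.58 − 1700 − 2350 = 0 → A_y = 1152 N.
ΣF_x = 0: no horizontal applied forces, so A_x = 0.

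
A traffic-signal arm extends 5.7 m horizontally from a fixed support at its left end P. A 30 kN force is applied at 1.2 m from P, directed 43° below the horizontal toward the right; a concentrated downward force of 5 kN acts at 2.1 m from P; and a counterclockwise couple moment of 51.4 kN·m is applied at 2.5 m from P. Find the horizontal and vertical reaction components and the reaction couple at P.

ΣF_x = 0: P_x + 30·cos43° = 0 → P_x = -21.94 kN.
ΣF_y = 0: P_y − 30·sin43° − 5 = 0 → P_y = 25.46 kN.
ΣM about P: M_P − 30·sin43°·1.2 − 5·2.1 + 51.4 = 0 → M_P = -16.35 kN·m.

P_x = -21.94 kN, P_y = 25.46 kN, M_P = -16.35 kN·m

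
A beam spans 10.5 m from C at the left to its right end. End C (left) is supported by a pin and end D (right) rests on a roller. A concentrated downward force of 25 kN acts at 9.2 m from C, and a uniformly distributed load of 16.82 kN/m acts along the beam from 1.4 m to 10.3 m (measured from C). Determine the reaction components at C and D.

C_x = 0, C_y = 69.39 kN, D_y = 105.3 kN

Resultant of the distributed load: 16.82 × 8.9 = 149.698 kN at 5.85 m from C.
ΣM about C: D_y·10.5 − 25·9.2 − (16.82·8.9)·5.85 = 0 → D_y = 1105.7333/10.5 = 105.308 ≈ 105.3 kN.
ΣF_y = 0: C_y + 105.308 − 25 − 16.82·8.9 = 0 → C_y = 69.39 kN.
ΣF_x = 0: no horizontal applied forces, so C_x = 0.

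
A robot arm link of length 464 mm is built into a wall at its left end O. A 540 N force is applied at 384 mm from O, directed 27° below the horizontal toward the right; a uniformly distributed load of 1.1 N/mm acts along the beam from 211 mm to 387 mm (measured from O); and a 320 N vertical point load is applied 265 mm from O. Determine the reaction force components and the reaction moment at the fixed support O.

Resultant of the distributed load: 1.1 × 176 = 193.6 N at 299 mm from O.
ΣF_x = 0: O_x + 540·cos27° = 0 → O_x = -481.1 N.
ΣF_y = 0: O_y − 540·sin27° − 1.1·176 − 320 = 0 → O_y = 758.8 N.
ΣM about O: M_O − 540·sin27°·384 − (1.1·176)·299 − 320·265 = 0 → M_O = 236800 N·mm.

O_x = -481.1 N, O_y = 758.8 N, M_O = 236800 N·mm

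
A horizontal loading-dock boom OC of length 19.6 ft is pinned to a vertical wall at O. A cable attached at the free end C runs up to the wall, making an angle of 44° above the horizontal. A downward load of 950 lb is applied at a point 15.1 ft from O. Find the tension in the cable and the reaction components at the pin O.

ΣM about O: T·sin44°·19.6 − 950·15.1 = 0 → T = 14345/(19.6·0.694658) = 1053.59 ≈ 1054 lb.
ΣF_x = 0: O_x − T·cos44° = 0 → O_x = 1053.59 × 0.71934 = 757.9 lb.
ΣF_y = 0: O_y + T·sin44° − 950 = 0 → O_y = 950 − 1053.59 × 0.694658 = 218.1 lb.

T = 1054 lb, O_x = 757.9 lb, O_y = 218.1 lb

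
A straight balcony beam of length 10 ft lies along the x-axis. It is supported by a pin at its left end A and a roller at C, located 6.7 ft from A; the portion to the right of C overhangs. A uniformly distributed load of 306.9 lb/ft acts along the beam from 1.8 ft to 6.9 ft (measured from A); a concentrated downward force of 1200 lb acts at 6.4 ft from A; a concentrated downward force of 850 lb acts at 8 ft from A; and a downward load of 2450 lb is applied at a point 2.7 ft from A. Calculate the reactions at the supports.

A_x = 0, A_y = 1900 lb, C_y = 4165 lb

Resultant of the distributed load: 306.9 × 5.1 = 1565.19 lb at 4.35 ft from A.
Moments about A: C_y·6.7 − (306.9·5.1)·4.35 − 1200·6.4 − 850·8 − 2450·2.7 = 0 → C_y = 27903.5765/6.7 = 4164.71 ≈ 4165 lb.
ΣF_y = 0: A_y + 4164.71 − 306.9·5.1 − 1200 − 850 − 2450 = 0 → A_y = 1900 lb.
ΣF_x = 0: no horizontal applied forces, so A_x = 0.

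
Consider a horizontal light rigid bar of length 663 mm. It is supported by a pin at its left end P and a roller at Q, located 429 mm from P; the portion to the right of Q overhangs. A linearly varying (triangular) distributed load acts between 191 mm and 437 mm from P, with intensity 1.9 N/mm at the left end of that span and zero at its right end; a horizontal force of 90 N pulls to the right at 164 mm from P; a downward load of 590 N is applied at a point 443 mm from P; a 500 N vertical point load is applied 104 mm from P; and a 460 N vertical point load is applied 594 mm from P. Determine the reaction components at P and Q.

P_x = -90.00 N, P_y = 267.6 N, Q_y = 1516 N

Resultant of the triangular load: ½ × 1.9 × 246 = 233.7 N, acting at 273 mm from P (one-third of the span from the peak).
ΣM about P: Q_y·429 − (½·1.9·246)·273 − 590·443 − 500·104 − 460·594 = 0 → Q_y = 650410.1/429 = 1516.11 ≈ 1516 N.
ΣF_y = 0: P_y + 1516.11 − ½·1.9·246 − 590 − 500 − 460 = 0 → P_y = 267.6 N.
ΣF_x = 0: P_x + 90 = 0 → P_x = -90.00 N.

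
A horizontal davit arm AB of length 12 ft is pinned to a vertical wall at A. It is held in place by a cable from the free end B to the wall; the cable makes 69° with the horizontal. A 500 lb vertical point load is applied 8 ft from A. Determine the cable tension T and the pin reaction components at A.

T = 357.0 lb, A_x = 128.0 lb, A_y = 166.7 lb

ΣM about A: T·sin69°·12 − 500·8 = 0 → T = 4000/(12·0.93358) = 357.048 ≈ 357.0 lb.
ΣF_x = 0: A_x − T·cos69° = 0 → A_x = 357.048 × 0.358368 = 128.0 lb.
ΣF_y = 0: A_y + T·sin69° − 500 = 0 → A_y = 500 − 357.048 × 0.93358 = 166.7 lb.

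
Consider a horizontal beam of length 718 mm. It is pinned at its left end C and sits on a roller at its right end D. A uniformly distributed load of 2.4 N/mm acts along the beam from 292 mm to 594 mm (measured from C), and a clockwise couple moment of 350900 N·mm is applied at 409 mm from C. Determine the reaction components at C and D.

C_x = 0, C_y = -211.1 N, D_y = 935.9 N

Resultant of the distributed load: 2.4 × 302 = 724.8 N at 443 mm from C.
Moments about C: D_y·718 − (2.4·302)·443 − 350900 = 0 → D_y = 671986.4/718 = 935.914 ≈ 935.9 N.
ΣF_y = 0: C_y + 935.914 − 2.4·302 = 0 → C_y = -211.1 N.
ΣF_x = 0: no horizontal applied forces, so C_x = 0.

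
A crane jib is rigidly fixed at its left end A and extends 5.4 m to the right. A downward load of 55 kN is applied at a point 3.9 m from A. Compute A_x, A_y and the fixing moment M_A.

ΣF_x = 0: A_x = 0.
ΣF_y = 0: A_y − 55 = 0 → A_y = 55.00 kN.
ΣM about A: M_A − 55·3.9 = 0 → M_A = 214.5 kN·m.

A_x = 0, A_y = 55.00 kN, M_A = 214.5 kN·m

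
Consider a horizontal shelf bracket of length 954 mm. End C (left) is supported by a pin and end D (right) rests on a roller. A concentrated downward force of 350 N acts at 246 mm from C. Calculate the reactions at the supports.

ΣM about C: D_y·954 − 350·246 = 0 → D_y = 86100/954 = 90.2516 ≈ 90.25 N.
ΣF_y = 0: C_y + 90.2516 − 350 = 0 → C_y = 259.7 N.
ΣF_x = 0: no horizontal applied forces, so C_x = 0.

C_x = 0, C_y = 259.7 N, D_y = 90.25 N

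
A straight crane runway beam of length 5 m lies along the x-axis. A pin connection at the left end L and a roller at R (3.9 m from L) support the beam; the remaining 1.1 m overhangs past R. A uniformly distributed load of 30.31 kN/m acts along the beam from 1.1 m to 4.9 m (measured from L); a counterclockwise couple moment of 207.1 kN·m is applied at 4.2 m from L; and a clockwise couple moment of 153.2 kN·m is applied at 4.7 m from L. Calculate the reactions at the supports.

Resultant of the distributed load: 30.31 × 3.8 = 115.178 kN at 3 m from L.
Taking moments about L: R_y·3.9 − (30.31·3.8)·3 + 207.1 − 153.2 = 0 → R_y = 291.634/3.9 = 74.7779 ≈ 74.78 kN.
ΣF_y = 0: L_y + 74.7779 − 30.31·3.8 = 0 → L_y = 40.40 kN.
ΣF_x = 0: no horizontal applied forces, so L_x = 0.

L_x = 0, L_y = 40.40 kN, R_y = 74.78 kN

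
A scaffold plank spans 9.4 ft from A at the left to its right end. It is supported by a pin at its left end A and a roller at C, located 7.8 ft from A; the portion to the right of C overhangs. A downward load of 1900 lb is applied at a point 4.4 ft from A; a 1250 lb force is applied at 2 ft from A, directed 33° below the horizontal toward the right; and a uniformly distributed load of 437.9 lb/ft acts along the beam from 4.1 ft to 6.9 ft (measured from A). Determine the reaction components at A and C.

A_x = -1048 lb, A_y = 1696 lb, C_y = 2111 lb

Resultant of the distributed load: 437.9 × 2.8 = 1226.12 lb at 5.5 ft from A.
Moments about A: C_y·7.8 − 1900·4.4 − 1250·sin33°·2 − (437.9·2.8)·5.5 = 0 → C_y = 16465.3/7.8 = 2110.94 ≈ 2111 lb.
ΣF_y = 0: A_y + 2110.94 − 1900 − 1250·sin33° − 437.9·2.8 = 0 → A_y = 1696 lb.
ΣF_x = 0: A_x + 1250·cos33° = 0 → A_x = -1048 lb.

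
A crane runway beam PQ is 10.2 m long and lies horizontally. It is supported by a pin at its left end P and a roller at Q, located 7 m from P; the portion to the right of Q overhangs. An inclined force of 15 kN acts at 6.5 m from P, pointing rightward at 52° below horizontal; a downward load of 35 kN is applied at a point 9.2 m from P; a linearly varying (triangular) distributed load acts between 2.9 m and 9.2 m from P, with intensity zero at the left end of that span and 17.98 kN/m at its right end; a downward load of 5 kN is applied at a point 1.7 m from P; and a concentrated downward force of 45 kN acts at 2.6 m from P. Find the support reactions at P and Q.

P_x = -9.235 kN, P_y = 21.11 kN, Q_y = 132.4 kN

Resultant of the triangular load: ½ × 17.98 × 6.3 = 56.637 kN, acting at 7.1 m from P (one-third of the span from the peak).
ΣM about P: Q_y·7 − 15·sin52°·6.5 − 35·9.2 − (½·17.98·6.3)·7.1 − 5·1.7 − 45·2.6 = 0 → Q_y = 926.454/7 = 132.351 ≈ 132.4 kN.
ΣF_y = 0: P_y + 132.351 − 15·sin52° − 35 − ½·17.98·6.3 − 5 − 45 = 0 → P_y = 21.11 kN.
ΣF_x = 0: P_x + 15·cos52° = 0 → P_x = -9.235 kN.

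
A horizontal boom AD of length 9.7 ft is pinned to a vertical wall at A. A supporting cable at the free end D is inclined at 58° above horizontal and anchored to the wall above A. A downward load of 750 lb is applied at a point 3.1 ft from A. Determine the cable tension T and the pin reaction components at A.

ΣM about A: T·sin58°·9.7 − 750·3.1 = 0 → T = 2325/(9.7·0.848048) = 282.638 ≈ 282.6 lb.
ΣF_x = 0: A_x − T·cos58° = 0 → A_x = 282.638 × 0.529919 = 149.8 lb.
ΣF_y = 0: A_y + T·sin58° − 750 = 0 → A_y = 750 − 282.638 × 0.848048 = 510.3 lb.

T = 282.6 lb, A_x = 149.8 lb, A_y = 510.3 lb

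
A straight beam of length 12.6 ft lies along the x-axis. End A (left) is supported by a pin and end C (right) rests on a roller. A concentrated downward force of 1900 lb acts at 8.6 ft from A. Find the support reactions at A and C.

A_x = 0, A_y = 603.2 lb, C_y = 1297 lb

Moments about A: C_y·12.6 − 1900·8.6 = 0 → C_y = 16340/12.6 = 1296.83 ≈ 1297 lb.
ΣF_y = 0: A_y + 1296.83 − 1900 = 0 → A_y = 603.2 lb.
ΣF_x = 0: no horizontal applied forces, so A_x = 0.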